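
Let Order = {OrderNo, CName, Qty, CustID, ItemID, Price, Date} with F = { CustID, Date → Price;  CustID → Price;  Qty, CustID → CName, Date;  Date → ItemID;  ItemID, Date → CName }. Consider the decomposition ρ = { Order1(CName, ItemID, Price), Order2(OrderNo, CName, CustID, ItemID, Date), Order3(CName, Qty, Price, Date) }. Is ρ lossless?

Chase test. Columns are OrderNo, CName, Qty, CustID, ItemID, Price, Date; row i has aⱼ where attribute j ∈ Orderi, else bᵢⱼ.
Initial tableau (one row per fragment):
  row 1: b11 a2 b13 b14 a5 a6 b17
  row 2: a1 a2 b23 a4 a5 b26 a7
  row 3: b31 a2 a3 b34 b35 a6 a7
Rows 2 and 3 agree on Date; apply Date→ItemID and equate their ItemID entries.
No row becomes fully distinguished — the join is lossy.

No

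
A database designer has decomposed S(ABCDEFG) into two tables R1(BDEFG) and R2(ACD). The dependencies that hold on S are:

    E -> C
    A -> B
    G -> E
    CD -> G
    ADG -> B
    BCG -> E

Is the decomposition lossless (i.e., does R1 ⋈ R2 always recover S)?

Common attributes: R1 ∩ R2 = {D}.
No dependency enlarges {D}, so (D)⁺ = {D}.
The closure contains neither all of R1 = {BDEFG} nor all of R2 = {ACD}, so the common attributes are not a superkey of either fragment. The join is lossy.

No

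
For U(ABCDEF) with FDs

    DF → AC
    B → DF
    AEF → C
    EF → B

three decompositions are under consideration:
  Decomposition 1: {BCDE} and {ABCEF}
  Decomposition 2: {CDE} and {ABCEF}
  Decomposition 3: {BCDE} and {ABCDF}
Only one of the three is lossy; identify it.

Decomposition 1: common = {BCE}, closure = {ABCDEF} → lossless.
Decomposition 2: common = {CE}, closure = {CE} → lossy.
Decomposition 3: common = {BCD}, closure = {ABCDF} → lossless.

Decomposition 2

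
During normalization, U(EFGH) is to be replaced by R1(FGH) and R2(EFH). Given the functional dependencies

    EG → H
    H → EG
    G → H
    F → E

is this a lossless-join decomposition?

Common attributes: R1 ∩ R2 = {FH}.
Closure of {FH}: H → EG applies, adding EG. So (FH)⁺ = {EFGH}.
This closure contains every attribute of R1, so R1 ∩ R2 → R1. The join is lossless.

Yes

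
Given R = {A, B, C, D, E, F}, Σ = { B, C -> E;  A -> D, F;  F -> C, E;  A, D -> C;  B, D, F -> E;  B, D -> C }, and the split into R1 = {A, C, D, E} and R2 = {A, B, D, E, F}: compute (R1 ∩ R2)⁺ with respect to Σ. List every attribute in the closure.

A, C, D, E, F

R1 ∩ R2 = {A, D, E}.
A → D, F applies, adding F
F → C, E applies, adding C
Closure: {A, C, D, E, F}.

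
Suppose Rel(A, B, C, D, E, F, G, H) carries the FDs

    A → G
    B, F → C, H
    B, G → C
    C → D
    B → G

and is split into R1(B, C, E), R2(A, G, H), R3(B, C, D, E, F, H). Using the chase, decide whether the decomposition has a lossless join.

Chase test. Columns are A, B, C, D, E, F, G, H; row i has aⱼ where attribute j ∈ Ri, else bᵢⱼ.
Initial tableau (one row per fragment):
  row 1: b11 a2 a3 b14 a5 b16 b17 b18
  row 2: a1 b22 b23 b24 b25 b26 a7 a8
  row 3: b31 a2 a3 a4 a5 a6 b37 a8
Rows 1 and 3 agree on C; apply C→D and equate their D entries.
Rows 1 and 3 agree on B; apply B→G and equate their G entries.
No row becomes fully distinguished — the join is lossy.

No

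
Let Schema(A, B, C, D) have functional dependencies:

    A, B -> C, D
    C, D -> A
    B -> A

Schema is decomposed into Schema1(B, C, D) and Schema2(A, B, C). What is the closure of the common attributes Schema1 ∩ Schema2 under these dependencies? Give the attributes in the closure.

A, B, C, D

Schema1 ∩ Schema2 = {B, C}.
B → A applies, adding A
A, B → C, D applies, adding D
Closure: {A, B, C, D}.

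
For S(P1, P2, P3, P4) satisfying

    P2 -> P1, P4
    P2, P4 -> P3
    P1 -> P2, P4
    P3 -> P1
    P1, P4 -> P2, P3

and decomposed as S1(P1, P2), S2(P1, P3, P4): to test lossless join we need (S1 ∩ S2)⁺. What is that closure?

S1 ∩ S2 = {P1}.
P1 → P2, P4 applies, adding P2, P4
P1, P4 → P2, P3 applies, adding P3
Closure: {P1, P2, P3, P4}.

P1, P2, P3, P4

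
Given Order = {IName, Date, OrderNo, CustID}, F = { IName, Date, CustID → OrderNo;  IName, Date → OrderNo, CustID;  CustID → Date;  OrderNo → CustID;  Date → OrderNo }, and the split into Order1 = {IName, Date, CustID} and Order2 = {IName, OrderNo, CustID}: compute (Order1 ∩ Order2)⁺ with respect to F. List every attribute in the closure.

Order1 ∩ Order2 = {IName, CustID}.
CustID → Date applies, adding Date
Date → OrderNo applies, adding OrderNo
Closure: {IName, Date, OrderNo, CustID}.

IName, Date, OrderNo, CustID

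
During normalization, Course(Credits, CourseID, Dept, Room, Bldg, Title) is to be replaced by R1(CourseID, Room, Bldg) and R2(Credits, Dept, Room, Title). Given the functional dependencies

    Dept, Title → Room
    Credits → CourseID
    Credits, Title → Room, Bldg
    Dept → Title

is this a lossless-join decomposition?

No

Common attributes: R1 ∩ R2 = {Room}.
No dependency enlarges {Room}, so (Room)⁺ = {Room}.
The closure contains neither all of R1 = {CourseID, Room, Bldg} nor all of R2 = {Credits, Dept, Room, Title}, so the common attributes are not a superkey of either fragment. The join is lossy.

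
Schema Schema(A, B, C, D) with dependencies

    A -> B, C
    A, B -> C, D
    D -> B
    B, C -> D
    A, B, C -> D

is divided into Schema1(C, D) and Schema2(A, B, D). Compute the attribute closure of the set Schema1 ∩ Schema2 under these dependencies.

B, D

Schema1 ∩ Schema2 = {D}.
D → B applies, adding B
Closure: {B, D}.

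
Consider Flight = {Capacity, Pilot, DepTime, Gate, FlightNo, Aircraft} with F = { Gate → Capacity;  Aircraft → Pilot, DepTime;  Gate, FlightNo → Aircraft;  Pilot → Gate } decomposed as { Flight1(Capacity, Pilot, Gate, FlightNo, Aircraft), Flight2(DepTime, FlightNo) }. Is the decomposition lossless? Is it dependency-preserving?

Lossless test: (FlightNo)⁺ = {FlightNo}, which is a superkey of neither fragment — lossy.
Dependency preservation: the restricted closure of {Aircraft} across the fragments never reaches {Pilot, DepTime}, so Aircraft → Pilot, DepTime cannot be enforced without a join — not preserved.

lossy and not dependency-preserving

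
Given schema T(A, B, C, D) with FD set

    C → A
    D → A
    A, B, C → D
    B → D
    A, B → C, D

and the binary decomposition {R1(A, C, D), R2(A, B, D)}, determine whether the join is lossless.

Common attributes: R1 ∩ R2 = {A, D}.
No dependency enlarges {A, D}, so (A, D)⁺ = {A, D}.
The closure contains neither all of R1 = {A, C, D} nor all of R2 = {A, B, D}, so the common attributes are not a superkey of either fragment. The join is lossy.

No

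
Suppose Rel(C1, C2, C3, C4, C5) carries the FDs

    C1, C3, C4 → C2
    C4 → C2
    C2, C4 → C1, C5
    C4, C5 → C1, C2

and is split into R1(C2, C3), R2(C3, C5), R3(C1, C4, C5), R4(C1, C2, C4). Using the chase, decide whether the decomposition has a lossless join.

Chase test. Columns are C1, C2, C3, C4, C5; row i has aⱼ where attribute j ∈ Ri, else bᵢⱼ.
Initial tableau (one row per fragment):
  row 1: b11 a2 a3 b14 b15
  row 2: b21 b22 a3 b24 a5
  row 3: a1 b32 b33 a4 a5
  row 4: a1 a2 b43 a4 b45
Rows 3 and 4 agree on C4; apply C4→C2 and equate their C2 entries.
Rows 3 and 4 agree on C2, C4; apply C2, C4→C1, C5 and equate their C1, C5 entries.
No row becomes fully distinguished — the join is lossy.

No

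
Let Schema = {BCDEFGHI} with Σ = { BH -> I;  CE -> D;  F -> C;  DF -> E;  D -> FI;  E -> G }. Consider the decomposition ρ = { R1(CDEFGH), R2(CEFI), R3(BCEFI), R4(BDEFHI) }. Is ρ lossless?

Chase test. Columns are BCDEFGHI; row i has aⱼ where attribute j ∈ Ri, else bᵢⱼ.
Initial tableau (one row per fragment):
  row 1: b11 a2 a3 a4 a5 a6 a7 b18
  row 2: b21 a2 b23 a4 a5 b26 b27 a8
  row 3: a1 a2 b33 a4 a5 b36 b37 a8
  row 4: a1 b42 a3 a4 a5 b46 a7 a8
Rows 1 and 2 agree on CE; apply CE→D and equate their D entries.
Rows 1 and 3 agree on CE; apply CE→D and equate their D entries.
Rows 1 and 4 agree on F; apply F→C and equate their C entries.
Rows 1 and 2 agree on D; apply D→FI and equate their FI entries.
Rows 1 and 2 agree on E; apply E→G and equate their G entries.
Rows 1 and 3 agree on E; apply E→G and equate their G entries.
Rows 1 and 4 agree on E; apply E→G and equate their G entries.
Row 4 is now all distinguished symbols — the join is lossless.

Yes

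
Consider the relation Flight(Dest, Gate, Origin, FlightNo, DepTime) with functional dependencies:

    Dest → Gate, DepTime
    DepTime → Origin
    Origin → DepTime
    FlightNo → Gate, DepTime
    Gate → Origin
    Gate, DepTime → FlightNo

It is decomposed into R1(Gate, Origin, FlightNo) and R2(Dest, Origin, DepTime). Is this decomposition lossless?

No

Common attributes: R1 ∩ R2 = {Origin}.
Closure of {Origin}: Origin → DepTime applies, adding DepTime. So (Origin)⁺ = {Origin, DepTime}.
The closure contains neither all of R1 = {Gate, Origin, FlightNo} nor all of R2 = {Dest, Origin, DepTime}, so the common attributes are not a superkey of either fragment. The join is lossy.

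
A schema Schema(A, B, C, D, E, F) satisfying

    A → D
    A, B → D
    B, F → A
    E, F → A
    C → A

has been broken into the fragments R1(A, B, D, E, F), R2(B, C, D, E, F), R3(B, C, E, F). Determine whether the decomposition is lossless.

Yes

Chase test. Columns are A, B, C, D, E, F; row i has aⱼ where attribute j ∈ Ri, else bᵢⱼ.
Initial tableau (one row per fragment):
  row 1: a1 a2 b13 a4 a5 a6
  row 2: b21 a2 a3 a4 a5 a6
  row 3: b31 a2 a3 b34 a5 a6
Rows 1 and 2 agree on B, F; apply B, F→A and equate their A entries.
Rows 1 and 3 agree on B, F; apply B, F→A and equate their A entries.
Rows 1 and 3 agree on A; apply A→D and equate their D entries.
Row 2 is now all distinguished symbols — the join is lossless.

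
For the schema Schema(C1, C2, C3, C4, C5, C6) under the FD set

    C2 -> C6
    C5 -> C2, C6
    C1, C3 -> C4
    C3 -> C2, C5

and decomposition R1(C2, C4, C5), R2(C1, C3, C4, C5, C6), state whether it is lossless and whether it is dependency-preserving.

lossless but not dependency-preserving

Lossless test: (C4, C5)⁺ = {C2, C4, C5, C6}, which contains all of one fragment — lossless.
Dependency preservation: the restricted closure of {C2} across the fragments never reaches {C6}, so C2 → C6 cannot be enforced without a join — not preserved.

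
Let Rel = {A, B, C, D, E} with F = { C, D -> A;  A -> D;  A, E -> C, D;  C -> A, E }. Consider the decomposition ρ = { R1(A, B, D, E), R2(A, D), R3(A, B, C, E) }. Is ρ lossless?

Yes

Chase test. Columns are A, B, C, D, E; row i has aⱼ where attribute j ∈ Ri, else bᵢⱼ.
Initial tableau (one row per fragment):
  row 1: a1 a2 b13 a4 a5
  row 2: a1 b22 b23 a4 b25
  row 3: a1 a2 a3 b34 a5
Rows 1 and 3 agree on A; apply A→D and equate their D entries.
Rows 1 and 3 agree on A, E; apply A, E→C, D and equate their C, D entries.
Row 1 is now all distinguished symbols — the join is lossless.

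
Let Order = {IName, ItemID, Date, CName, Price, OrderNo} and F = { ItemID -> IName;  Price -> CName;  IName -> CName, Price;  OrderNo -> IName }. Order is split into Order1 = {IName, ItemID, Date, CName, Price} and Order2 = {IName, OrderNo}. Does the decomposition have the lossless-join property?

Common attributes: Order1 ∩ Order2 = {IName}.
Closure of {IName}: IName → CName, Price applies, adding CName, Price. So (IName)⁺ = {IName, CName, Price}.
The closure contains neither all of Order1 = {IName, ItemID, Date, CName, Price} nor all of Order2 = {IName, OrderNo}, so the common attributes are not a superkey of either fragment. The join is lossy.

No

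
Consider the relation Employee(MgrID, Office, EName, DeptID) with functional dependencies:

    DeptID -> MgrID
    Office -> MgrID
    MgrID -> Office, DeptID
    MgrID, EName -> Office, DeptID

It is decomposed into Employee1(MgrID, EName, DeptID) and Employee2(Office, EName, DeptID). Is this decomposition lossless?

Yes

Common attributes: Employee1 ∩ Employee2 = {EName, DeptID}.
Closure of {EName, DeptID}: DeptID → MgrID applies, adding MgrID; MgrID → Office, DeptID applies, adding Office. So (EName, DeptID)⁺ = {MgrID, Office, EName, DeptID}.
This closure contains every attribute of Employee1, so Employee1 ∩ Employee2 → Employee1. The join is lossless.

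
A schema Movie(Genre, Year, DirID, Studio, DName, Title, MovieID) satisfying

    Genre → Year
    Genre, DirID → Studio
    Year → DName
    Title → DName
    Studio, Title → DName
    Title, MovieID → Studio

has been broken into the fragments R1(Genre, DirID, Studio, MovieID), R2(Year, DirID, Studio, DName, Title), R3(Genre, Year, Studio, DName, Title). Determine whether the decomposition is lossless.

Chase test. Columns are Genre, Year, DirID, Studio, DName, Title, MovieID; row i has aⱼ where attribute j ∈ Ri, else bᵢⱼ.
Initial tableau (one row per fragment):
  row 1: a1 b12 a3 a4 b15 b16 a7
  row 2: b21 a2 a3 a4 a5 a6 b27
  row 3: a1 a2 b33 a4 a5 a6 b37
Rows 1 and 3 agree on Genre; apply Genre→Year and equate their Year entries.
Rows 1 and 2 agree on Year; apply Year→DName and equate their DName entries.
No row becomes fully distinguished — the join is lossy.

No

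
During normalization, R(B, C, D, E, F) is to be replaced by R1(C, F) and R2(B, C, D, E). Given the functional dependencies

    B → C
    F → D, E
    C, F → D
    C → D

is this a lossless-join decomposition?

No

Common attributes: R1 ∩ R2 = {C}.
Closure of {C}: C → D applies, adding D. So (C)⁺ = {C, D}.
The closure contains neither all of R1 = {C, F} nor all of R2 = {B, C, D, E}, so the common attributes are not a superkey of either fragment. The join is lossy.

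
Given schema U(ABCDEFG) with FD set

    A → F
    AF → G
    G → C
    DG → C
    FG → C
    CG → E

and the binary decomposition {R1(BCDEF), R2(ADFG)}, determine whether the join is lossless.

No

Common attributes: R1 ∩ R2 = {DF}.
No dependency enlarges {DF}, so (DF)⁺ = {DF}.
The closure contains neither all of R1 = {BCDEF} nor all of R2 = {ADFG}, so the common attributes are not a superkey of either fragment. The join is lossy.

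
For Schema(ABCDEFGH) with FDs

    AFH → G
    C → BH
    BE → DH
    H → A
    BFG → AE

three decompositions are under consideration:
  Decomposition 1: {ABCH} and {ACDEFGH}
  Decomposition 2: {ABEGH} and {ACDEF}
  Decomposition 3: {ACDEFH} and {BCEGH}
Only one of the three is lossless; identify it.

Decomposition 1

Decomposition 1: common = {ACH}, closure = {ABCH} → lossless.
Decomposition 2: common = {AE}, closure = {AE} → lossy.
Decomposition 3: common = {CEH}, closure = {ABCDEH} → lossy.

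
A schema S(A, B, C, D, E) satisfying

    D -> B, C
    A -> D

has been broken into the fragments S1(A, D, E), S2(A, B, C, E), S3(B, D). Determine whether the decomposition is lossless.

Yes

Chase test. Columns are A, B, C, D, E; row i has aⱼ where attribute j ∈ Si, else bᵢⱼ.
Initial tableau (one row per fragment):
  row 1: a1 b12 b13 a4 a5
  row 2: a1 a2 a3 b24 a5
  row 3: b31 a2 b33 a4 b35
Rows 1 and 3 agree on D; apply D→B, C and equate their B, C entries.
Rows 1 and 2 agree on A; apply A→D and equate their D entries.
Rows 1 and 2 agree on D; apply D→B, C and equate their B, C entries.
Row 1 is now all distinguished symbols — the join is lossless.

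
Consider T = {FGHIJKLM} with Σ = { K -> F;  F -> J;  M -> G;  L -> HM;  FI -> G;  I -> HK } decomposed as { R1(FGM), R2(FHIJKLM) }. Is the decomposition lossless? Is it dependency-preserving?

lossless but not dependency-preserving

Lossless test: (FM)⁺ = {FGJM}, which contains all of one fragment — lossless.
Dependency preservation: the restricted closure of {FI} across the fragments never reaches {G}, so FI → G cannot be enforced without a join — not preserved.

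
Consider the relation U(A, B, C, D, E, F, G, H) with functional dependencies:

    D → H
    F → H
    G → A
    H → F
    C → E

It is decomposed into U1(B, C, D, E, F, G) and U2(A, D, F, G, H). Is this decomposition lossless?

Common attributes: U1 ∩ U2 = {D, F, G}.
Closure of {D, F, G}: D → H applies, adding H; G → A applies, adding A. So (D, F, G)⁺ = {A, D, F, G, H}.
This closure contains every attribute of U2, so U1 ∩ U2 → U2. The join is lossless.

Yes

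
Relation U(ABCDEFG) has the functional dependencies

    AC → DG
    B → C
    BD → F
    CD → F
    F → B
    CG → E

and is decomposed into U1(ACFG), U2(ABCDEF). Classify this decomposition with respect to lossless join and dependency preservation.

Lossless test: (ACF)⁺ = {ABCDEFG}, which contains all of one fragment — lossless.
Dependency preservation: the restricted closure of {CG} across the fragments never reaches {E}, so CG → E cannot be enforced without a join — not preserved.

lossless but not dependency-preserving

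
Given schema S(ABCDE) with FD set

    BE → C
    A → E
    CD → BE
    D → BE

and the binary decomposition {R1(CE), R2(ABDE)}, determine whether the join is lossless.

Common attributes: R1 ∩ R2 = {E}.
No dependency enlarges {E}, so (E)⁺ = {E}.
The closure contains neither all of R1 = {CE} nor all of R2 = {ABDE}, so the common attributes are not a superkey of either fragment. The join is lossy.

No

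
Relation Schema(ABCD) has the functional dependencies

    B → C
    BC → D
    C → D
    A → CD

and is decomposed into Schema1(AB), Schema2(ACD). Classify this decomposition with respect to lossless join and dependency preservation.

Lossless test: (A)⁺ = {ACD}, which contains all of one fragment — lossless.
Dependency preservation: the restricted closure of {B} across the fragments never reaches {C}, so B → C cannot be enforced without a join — not preserved.

lossless but not dependency-preserving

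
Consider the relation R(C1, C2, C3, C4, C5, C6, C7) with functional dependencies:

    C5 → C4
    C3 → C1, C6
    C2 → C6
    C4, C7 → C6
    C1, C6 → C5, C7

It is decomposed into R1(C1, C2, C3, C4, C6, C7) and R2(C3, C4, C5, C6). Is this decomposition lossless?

Common attributes: R1 ∩ R2 = {C3, C4, C6}.
Closure of {C3, C4, C6}: C3 → C1, C6 applies, adding C1; C1, C6 → C5, C7 applies, adding C5, C7. So (C3, C4, C6)⁺ = {C1, C3, C4, C5, C6, C7}.
This closure contains every attribute of R2, so R1 ∩ R2 → R2. The join is lossless.

Yes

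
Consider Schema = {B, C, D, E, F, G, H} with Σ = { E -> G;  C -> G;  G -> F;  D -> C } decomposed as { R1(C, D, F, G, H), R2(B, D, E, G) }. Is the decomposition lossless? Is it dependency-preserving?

lossy but dependency-preserving

Lossless test: (D, G)⁺ = {C, D, F, G}, which is a superkey of neither fragment — lossy.
Dependency preservation: every FD's attributes lie within a single fragment, so each can be enforced locally — preserved.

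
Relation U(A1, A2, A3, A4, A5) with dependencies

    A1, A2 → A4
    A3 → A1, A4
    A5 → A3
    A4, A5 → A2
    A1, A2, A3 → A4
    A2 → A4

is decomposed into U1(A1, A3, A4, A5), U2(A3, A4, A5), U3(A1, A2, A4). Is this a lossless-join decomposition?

No

Chase test. Columns are A1, A2, A3, A4, A5; row i has aⱼ where attribute j ∈ Ui, else bᵢⱼ.
Initial tableau (one row per fragment):
  row 1: a1 b12 a3 a4 a5
  row 2: b21 b22 a3 a4 a5
  row 3: a1 a2 b33 a4 b35
Rows 1 and 2 agree on A3; apply A3→A1, A4 and equate their A1, A4 entries.
Rows 1 and 2 agree on A4, A5; apply A4, A5→A2 and equate their A2 entries.
No row becomes fully distinguished — the join is lossy.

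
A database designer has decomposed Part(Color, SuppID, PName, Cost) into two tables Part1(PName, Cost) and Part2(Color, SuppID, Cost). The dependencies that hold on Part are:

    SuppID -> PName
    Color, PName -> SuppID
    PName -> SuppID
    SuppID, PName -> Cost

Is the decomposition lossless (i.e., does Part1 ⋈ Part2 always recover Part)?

Common attributes: Part1 ∩ Part2 = {Cost}.
No dependency enlarges {Cost}, so (Cost)⁺ = {Cost}.
The closure contains neither all of Part1 = {PName, Cost} nor all of Part2 = {Color, SuppID, Cost}, so the common attributes are not a superkey of either fragment. The join is lossy.

No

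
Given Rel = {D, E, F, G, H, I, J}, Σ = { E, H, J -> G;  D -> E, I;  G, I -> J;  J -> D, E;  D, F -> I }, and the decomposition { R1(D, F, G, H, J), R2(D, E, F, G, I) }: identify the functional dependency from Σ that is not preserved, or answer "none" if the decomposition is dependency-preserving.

none

E, H, J → G: restricted closure across fragments reaches G.
D → E, I lies within R2.
G, I → J: restricted closure across fragments reaches J.
J → D, E: restricted closure across fragments reaches D, E.
D, F → I lies within R2.
Every dependency is enforceable on the fragments, so the decomposition is dependency-preserving.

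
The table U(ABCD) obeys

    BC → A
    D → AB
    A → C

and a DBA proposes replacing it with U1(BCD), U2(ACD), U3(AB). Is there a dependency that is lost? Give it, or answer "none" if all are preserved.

Check BC → A: no single fragment contains all of {ABC}, and the restricted closure of {BC} across the fragments never reaches {A}.
D → AB is preserved.
A → C is preserved.

BC → A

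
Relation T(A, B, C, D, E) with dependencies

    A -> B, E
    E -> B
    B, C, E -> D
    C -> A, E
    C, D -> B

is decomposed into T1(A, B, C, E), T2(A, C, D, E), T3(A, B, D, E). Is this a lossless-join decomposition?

Yes

Chase test. Columns are A, B, C, D, E; row i has aⱼ where attribute j ∈ Ti, else bᵢⱼ.
Initial tableau (one row per fragment):
  row 1: a1 a2 a3 b14 a5
  row 2: a1 b22 a3 a4 a5
  row 3: a1 a2 b33 a4 a5
Rows 1 and 2 agree on A; apply A→B, E and equate their B, E entries.
Rows 1 and 2 agree on B, C, E; apply B, C, E→D and equate their D entries.
Row 1 is now all distinguished symbols — the join is lossless.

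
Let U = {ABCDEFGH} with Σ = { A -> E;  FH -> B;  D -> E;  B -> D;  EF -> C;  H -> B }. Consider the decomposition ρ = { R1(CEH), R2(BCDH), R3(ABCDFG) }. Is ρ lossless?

Chase test. Columns are ABCDEFGH; row i has aⱼ where attribute j ∈ Ri, else bᵢⱼ.
Initial tableau (one row per fragment):
  row 1: b11 b12 a3 b14 a5 b16 b17 a8
  row 2: b21 a2 a3 a4 b25 b26 b27 a8
  row 3: a1 a2 a3 a4 b35 a6 a7 b38
Rows 2 and 3 agree on D; apply D→E and equate their E entries.
Rows 1 and 2 agree on H; apply H→B and equate their B entries.
Rows 1 and 2 agree on B; apply B→D and equate their D entries.
Rows 1 and 2 agree on D; apply D→E and equate their E entries.
No row becomes fully distinguished — the join is lossy.

No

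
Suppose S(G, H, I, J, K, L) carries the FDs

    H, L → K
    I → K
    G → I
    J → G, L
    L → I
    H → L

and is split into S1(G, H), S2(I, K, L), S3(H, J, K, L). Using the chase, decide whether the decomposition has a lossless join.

No

Chase test. Columns are G, H, I, J, K, L; row i has aⱼ where attribute j ∈ Si, else bᵢⱼ.
Initial tableau (one row per fragment):
  row 1: a1 a2 b13 b14 b15 b16
  row 2: b21 b22 a3 b24 a5 a6
  row 3: b31 a2 b33 a4 a5 a6
Rows 2 and 3 agree on L; apply L→I and equate their I entries.
Rows 1 and 3 agree on H; apply H→L and equate their L entries.
Rows 1 and 3 agree on H, L; apply H, L→K and equate their K entries.
Rows 1 and 2 agree on L; apply L→I and equate their I entries.
No row becomes fully distinguished — the join is lossy.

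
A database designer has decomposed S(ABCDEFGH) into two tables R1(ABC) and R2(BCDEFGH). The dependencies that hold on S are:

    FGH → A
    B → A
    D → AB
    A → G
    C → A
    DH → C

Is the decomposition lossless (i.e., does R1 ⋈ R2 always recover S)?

Common attributes: R1 ∩ R2 = {BC}.
Closure of {BC}: B → A applies, adding A; A → G applies, adding G. So (BC)⁺ = {ABCG}.
This closure contains every attribute of R1, so R1 ∩ R2 → R1. The join is lossless.

Yes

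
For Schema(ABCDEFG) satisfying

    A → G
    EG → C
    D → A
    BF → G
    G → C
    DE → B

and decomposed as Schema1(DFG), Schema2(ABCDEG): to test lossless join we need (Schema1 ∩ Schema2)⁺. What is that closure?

ACDG

Schema1 ∩ Schema2 = {DG}.
D → A applies, adding A
G → C applies, adding C
Closure: {ACDG}.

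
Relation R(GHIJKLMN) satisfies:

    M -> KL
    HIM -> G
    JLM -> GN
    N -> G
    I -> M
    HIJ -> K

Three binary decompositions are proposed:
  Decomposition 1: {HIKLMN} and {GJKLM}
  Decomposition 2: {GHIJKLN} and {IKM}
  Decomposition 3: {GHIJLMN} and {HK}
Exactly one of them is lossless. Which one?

Decomposition 1: common = {KLM}, closure = {KLM} → lossy.
Decomposition 2: common = {IK}, closure = {IKLM} → lossless.
Decomposition 3: common = {H}, closure = {H} → lossy.

Decomposition 2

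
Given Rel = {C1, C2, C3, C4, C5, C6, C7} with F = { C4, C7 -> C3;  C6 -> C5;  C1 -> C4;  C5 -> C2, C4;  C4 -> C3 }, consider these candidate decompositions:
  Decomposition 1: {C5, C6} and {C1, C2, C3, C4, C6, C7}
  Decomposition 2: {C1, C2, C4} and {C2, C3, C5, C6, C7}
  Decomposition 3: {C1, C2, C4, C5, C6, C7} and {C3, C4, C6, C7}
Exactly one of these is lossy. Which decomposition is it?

Decomposition 2

Decomposition 1: common = {C6}, closure = {C2, C3, C4, C5, C6} → lossless.
Decomposition 2: common = {C2}, closure = {C2} → lossy.
Decomposition 3: common = {C4, C6, C7}, closure = {C2, C3, C4, C5, C6, C7} → lossless.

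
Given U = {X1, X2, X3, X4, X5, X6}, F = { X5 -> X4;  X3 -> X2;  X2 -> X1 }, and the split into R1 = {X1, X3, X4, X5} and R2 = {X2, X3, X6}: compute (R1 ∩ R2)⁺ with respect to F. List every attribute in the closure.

R1 ∩ R2 = {X3}.
X3 → X2 applies, adding X2
X2 → X1 applies, adding X1
Closure: {X1, X2, X3}.

X1, X2, X3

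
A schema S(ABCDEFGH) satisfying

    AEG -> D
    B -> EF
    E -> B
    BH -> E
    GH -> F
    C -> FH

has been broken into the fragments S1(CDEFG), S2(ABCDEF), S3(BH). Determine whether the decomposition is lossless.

Chase test. Columns are ABCDEFGH; row i has aⱼ where attribute j ∈ Si, else bᵢⱼ.
Initial tableau (one row per fragment):
  row 1: b11 b12 a3 a4 a5 a6 a7 b18
  row 2: a1 a2 a3 a4 a5 a6 b27 b28
  row 3: b31 a2 b33 b34 b35 b36 b37 a8
Rows 2 and 3 agree on B; apply B→EF and equate their EF entries.
Rows 1 and 2 agree on E; apply E→B and equate their B entries.
Rows 1 and 2 agree on C; apply C→FH and equate their FH entries.
No row becomes fully distinguished — the join is lossy.

No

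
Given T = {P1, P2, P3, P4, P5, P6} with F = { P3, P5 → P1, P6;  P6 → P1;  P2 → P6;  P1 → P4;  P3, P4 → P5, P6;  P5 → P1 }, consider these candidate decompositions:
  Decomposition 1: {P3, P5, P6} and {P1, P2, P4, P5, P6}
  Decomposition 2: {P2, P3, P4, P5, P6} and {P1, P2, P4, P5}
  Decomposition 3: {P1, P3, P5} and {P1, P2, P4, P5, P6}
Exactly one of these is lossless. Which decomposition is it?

Decomposition 2

Decomposition 1: common = {P5, P6}, closure = {P1, P4, P5, P6} → lossy.
Decomposition 2: common = {P2, P4, P5}, closure = {P1, P2, P4, P5, P6} → lossless.
Decomposition 3: common = {P1, P5}, closure = {P1, P4, P5} → lossy.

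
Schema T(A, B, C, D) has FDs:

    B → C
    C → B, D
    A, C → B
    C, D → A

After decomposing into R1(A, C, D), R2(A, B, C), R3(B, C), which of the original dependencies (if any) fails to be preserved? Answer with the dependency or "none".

none

B → C lies within R2.
C → B, D: restricted closure across fragments reaches B, D.
A, C → B lies within R2.
C, D → A lies within R1.
Every dependency is enforceable on the fragments, so the decomposition is dependency-preserving.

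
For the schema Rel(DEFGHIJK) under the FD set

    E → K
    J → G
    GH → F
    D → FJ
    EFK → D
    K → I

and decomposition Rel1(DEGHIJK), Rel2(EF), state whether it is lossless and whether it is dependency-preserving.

lossy and not dependency-preserving

Lossless test: (E)⁺ = {EIK}, which is a superkey of neither fragment — lossy.
Dependency preservation: the restricted closure of {GH} across the fragments never reaches {F}, so GH → F cannot be enforced without a join — not preserved.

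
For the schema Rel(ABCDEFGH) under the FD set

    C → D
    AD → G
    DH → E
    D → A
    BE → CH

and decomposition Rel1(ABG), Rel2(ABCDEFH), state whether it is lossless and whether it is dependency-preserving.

lossy and not dependency-preserving

Lossless test: (AB)⁺ = {AB}, which is a superkey of neither fragment — lossy.
Dependency preservation: the restricted closure of {AD} across the fragments never reaches {G}, so AD → G cannot be enforced without a join — not preserved.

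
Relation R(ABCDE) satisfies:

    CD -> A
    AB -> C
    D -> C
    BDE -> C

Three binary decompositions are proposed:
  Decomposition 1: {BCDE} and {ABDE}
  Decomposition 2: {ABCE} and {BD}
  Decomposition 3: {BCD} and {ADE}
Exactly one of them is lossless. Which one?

Decomposition 1: common = {BDE}, closure = {ABCDE} → lossless.
Decomposition 2: common = {B}, closure = {B} → lossy.
Decomposition 3: common = {D}, closure = {ACD} → lossy.

Decomposition 1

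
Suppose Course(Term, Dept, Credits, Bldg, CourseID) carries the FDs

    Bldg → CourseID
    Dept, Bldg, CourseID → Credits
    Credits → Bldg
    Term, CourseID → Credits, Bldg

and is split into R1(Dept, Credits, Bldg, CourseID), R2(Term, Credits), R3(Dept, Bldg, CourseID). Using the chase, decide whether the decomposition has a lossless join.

Chase test. Columns are Term, Dept, Credits, Bldg, CourseID; row i has aⱼ where attribute j ∈ Ri, else bᵢⱼ.
Initial tableau (one row per fragment):
  row 1: b11 a2 a3 a4 a5
  row 2: a1 b22 a3 b24 b25
  row 3: b31 a2 b33 a4 a5
Rows 1 and 3 agree on Dept, Bldg, CourseID; apply Dept, Bldg, CourseID→Credits and equate their Credits entries.
Rows 1 and 2 agree on Credits; apply Credits→Bldg and equate their Bldg entries.
Rows 1 and 2 agree on Bldg; apply Bldg→CourseID and equate their CourseID entries.
No row becomes fully distinguished — the join is lossy.

No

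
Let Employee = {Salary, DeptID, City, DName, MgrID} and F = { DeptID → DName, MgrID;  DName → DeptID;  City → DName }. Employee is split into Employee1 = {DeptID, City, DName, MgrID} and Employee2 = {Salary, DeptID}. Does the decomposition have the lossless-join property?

No

Common attributes: Employee1 ∩ Employee2 = {DeptID}.
Closure of {DeptID}: DeptID → DName, MgrID applies, adding DName, MgrID. So (DeptID)⁺ = {DeptID, DName, MgrID}.
The closure contains neither all of Employee1 = {DeptID, City, DName, MgrID} nor all of Employee2 = {Salary, DeptID}, so the common attributes are not a superkey of either fragment. The join is lossy.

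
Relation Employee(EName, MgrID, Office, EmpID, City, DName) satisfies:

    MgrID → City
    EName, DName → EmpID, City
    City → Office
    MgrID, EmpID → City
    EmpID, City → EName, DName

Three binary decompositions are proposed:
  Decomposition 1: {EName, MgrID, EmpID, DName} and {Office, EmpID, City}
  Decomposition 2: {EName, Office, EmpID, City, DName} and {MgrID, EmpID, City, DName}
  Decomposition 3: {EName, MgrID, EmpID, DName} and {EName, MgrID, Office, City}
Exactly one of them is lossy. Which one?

Decomposition 1

Decomposition 1: common = {EmpID}, closure = {EmpID} → lossy.
Decomposition 2: common = {EmpID, City, DName}, closure = {EName, Office, EmpID, City, DName} → lossless.
Decomposition 3: common = {EName, MgrID}, closure = {EName, MgrID, Office, City} → lossless.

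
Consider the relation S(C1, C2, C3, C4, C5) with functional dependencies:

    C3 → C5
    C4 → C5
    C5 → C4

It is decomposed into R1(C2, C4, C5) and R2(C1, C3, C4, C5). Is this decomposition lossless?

No

Common attributes: R1 ∩ R2 = {C4, C5}.
No dependency enlarges {C4, C5}, so (C4, C5)⁺ = {C4, C5}.
The closure contains neither all of R1 = {C2, C4, C5} nor all of R2 = {C1, C3, C4, C5}, so the common attributes are not a superkey of either fragment. The join is lossy.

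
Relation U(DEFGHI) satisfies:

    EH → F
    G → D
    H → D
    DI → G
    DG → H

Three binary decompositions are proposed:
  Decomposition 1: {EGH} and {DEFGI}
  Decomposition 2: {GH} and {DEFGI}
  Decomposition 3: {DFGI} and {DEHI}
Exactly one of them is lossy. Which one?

Decomposition 3

Decomposition 1: common = {EG}, closure = {DEFGH} → lossless.
Decomposition 2: common = {G}, closure = {DGH} → lossless.
Decomposition 3: common = {DI}, closure = {DGHI} → lossy.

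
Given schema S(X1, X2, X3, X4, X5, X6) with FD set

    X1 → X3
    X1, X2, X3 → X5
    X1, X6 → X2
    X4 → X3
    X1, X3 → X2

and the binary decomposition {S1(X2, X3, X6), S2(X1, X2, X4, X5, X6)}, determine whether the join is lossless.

Common attributes: S1 ∩ S2 = {X2, X6}.
No dependency enlarges {X2, X6}, so (X2, X6)⁺ = {X2, X6}.
The closure contains neither all of S1 = {X2, X3, X6} nor all of S2 = {X1, X2, X4, X5, X6}, so the common attributes are not a superkey of either fragment. The join is lossy.

No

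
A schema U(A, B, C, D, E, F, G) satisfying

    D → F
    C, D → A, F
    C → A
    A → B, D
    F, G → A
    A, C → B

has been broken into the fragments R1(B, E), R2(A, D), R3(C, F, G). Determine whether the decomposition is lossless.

No

Chase test. Columns are A, B, C, D, E, F, G; row i has aⱼ where attribute j ∈ Ri, else bᵢⱼ.
Initial tableau (one row per fragment):
  row 1: b11 a2 b13 b14 a5 b16 b17
  row 2: a1 b22 b23 a4 b25 b26 b27
  row 3: b31 b32 a3 b34 b35 a6 a7
No row becomes fully distinguished — the join is lossy.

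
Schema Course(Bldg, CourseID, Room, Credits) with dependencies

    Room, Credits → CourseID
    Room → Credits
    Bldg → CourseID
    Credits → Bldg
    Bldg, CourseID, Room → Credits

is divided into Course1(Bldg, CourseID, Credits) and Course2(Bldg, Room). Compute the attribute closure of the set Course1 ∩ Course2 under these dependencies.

Bldg, CourseID

Course1 ∩ Course2 = {Bldg}.
Bldg → CourseID applies, adding CourseID
Closure: {Bldg, CourseID}.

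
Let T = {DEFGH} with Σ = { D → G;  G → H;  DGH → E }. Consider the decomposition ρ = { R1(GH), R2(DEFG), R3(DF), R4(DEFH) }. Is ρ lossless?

Yes

Chase test. Columns are DEFGH; row i has aⱼ where attribute j ∈ Ri, else bᵢⱼ.
Initial tableau (one row per fragment):
  row 1: b11 b12 b13 a4 a5
  row 2: a1 a2 a3 a4 b25
  row 3: a1 b32 a3 b34 b35
  row 4: a1 a2 a3 b44 a5
Rows 2 and 3 agree on D; apply D→G and equate their G entries.
Rows 2 and 4 agree on D; apply D→G and equate their G entries.
Rows 1 and 2 agree on G; apply G→H and equate their H entries.
Rows 1 and 3 agree on G; apply G→H and equate their H entries.
Rows 2 and 3 agree on DGH; apply DGH→E and equate their E entries.
Row 2 is now all distinguished symbols — the join is lossless.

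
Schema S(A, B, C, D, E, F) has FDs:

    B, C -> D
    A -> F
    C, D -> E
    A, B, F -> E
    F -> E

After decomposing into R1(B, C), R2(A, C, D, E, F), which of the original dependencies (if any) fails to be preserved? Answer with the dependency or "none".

B, C -> D

Check B, C → D: no single fragment contains all of {B, C, D}, and the restricted closure of {B, C} across the fragments never reaches {D}.
A → F is preserved.
C, D → E is preserved.
A, B, F → E is preserved.
F → E is preserved.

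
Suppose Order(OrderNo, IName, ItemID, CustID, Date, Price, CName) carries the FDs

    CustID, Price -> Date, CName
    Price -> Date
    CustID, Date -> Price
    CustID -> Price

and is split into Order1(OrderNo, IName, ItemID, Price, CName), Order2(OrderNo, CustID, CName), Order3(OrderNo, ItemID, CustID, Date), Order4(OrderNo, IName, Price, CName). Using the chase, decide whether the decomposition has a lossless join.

No

Chase test. Columns are OrderNo, IName, ItemID, CustID, Date, Price, CName; row i has aⱼ where attribute j ∈ Orderi, else bᵢⱼ.
Initial tableau (one row per fragment):
  row 1: a1 a2 a3 b14 b15 a6 a7
  row 2: a1 b22 b23 a4 b25 b26 a7
  row 3: a1 b32 a3 a4 a5 b36 b37
  row 4: a1 a2 b43 b44 b45 a6 a7
Rows 1 and 4 agree on Price; apply Price→Date and equate their Date entries.
Rows 2 and 3 agree on CustID; apply CustID→Price and equate their Price entries.
Rows 2 and 3 agree on CustID, Price; apply CustID, Price→Date, CName and equate their Date, CName entries.
No row becomes fully distinguished — the join is lossy.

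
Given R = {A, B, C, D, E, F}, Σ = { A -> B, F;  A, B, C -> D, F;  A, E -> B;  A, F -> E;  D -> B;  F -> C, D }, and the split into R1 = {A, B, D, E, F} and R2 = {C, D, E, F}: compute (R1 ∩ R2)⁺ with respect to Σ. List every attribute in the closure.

B, C, D, E, F

R1 ∩ R2 = {D, E, F}.
D → B applies, adding B
F → C, D applies, adding C
Closure: {B, C, D, E, F}.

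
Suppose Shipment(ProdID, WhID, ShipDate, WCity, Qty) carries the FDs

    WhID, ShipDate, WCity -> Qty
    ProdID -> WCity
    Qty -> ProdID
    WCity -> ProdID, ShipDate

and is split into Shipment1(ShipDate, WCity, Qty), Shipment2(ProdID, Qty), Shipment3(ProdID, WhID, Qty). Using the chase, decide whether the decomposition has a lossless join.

Yes

Chase test. Columns are ProdID, WhID, ShipDate, WCity, Qty; row i has aⱼ where attribute j ∈ Shipmenti, else bᵢⱼ.
Initial tableau (one row per fragment):
  row 1: b11 b12 a3 a4 a5
  row 2: a1 b22 b23 b24 a5
  row 3: a1 a2 b33 b34 a5
Rows 2 and 3 agree on ProdID; apply ProdID→WCity and equate their WCity entries.
Rows 1 and 2 agree on Qty; apply Qty→ProdID and equate their ProdID entries.
Rows 2 and 3 agree on WCity; apply WCity→ProdID, ShipDate and equate their ProdID, ShipDate entries.
Rows 1 and 2 agree on ProdID; apply ProdID→WCity and equate their WCity entries.
Rows 1 and 2 agree on WCity; apply WCity→ProdID, ShipDate and equate their ProdID, ShipDate entries.
Row 3 is now all distinguished symbols — the join is lossless.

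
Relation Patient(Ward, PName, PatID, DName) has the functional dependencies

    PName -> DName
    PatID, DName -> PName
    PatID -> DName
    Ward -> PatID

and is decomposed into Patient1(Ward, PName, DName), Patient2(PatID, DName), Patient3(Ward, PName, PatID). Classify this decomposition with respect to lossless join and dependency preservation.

Lossless test (chase): Rows 1 and 3 agree on PName; apply PName→DName and equate their DName entries. Rows 2 and 3 agree on PatID, DName; apply PatID, DName→PName and equate their PName entries. Rows 1 and 3 agree on Ward; apply Ward→PatID and equate their PatID entries. Row 1 is now all distinguished symbols — the join is lossless.
Dependency preservation: PatID, DName → PName is not contained in any single fragment, but the restricted closure of its left-hand side across the fragments still reaches the right-hand side; the remaining FDs each lie inside some fragment. All dependencies are preserved.

lossless and dependency-preserving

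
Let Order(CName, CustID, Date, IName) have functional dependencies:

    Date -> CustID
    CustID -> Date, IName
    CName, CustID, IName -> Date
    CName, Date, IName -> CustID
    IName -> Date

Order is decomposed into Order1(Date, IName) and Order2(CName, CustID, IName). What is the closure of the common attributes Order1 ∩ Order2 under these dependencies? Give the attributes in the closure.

CustID, Date, IName

Order1 ∩ Order2 = {IName}.
IName → Date applies, adding Date
Date → CustID applies, adding CustID
Closure: {CustID, Date, IName}.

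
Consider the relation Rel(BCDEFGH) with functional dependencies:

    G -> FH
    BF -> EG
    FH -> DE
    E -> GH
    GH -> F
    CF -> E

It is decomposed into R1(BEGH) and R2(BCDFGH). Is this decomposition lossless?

Common attributes: R1 ∩ R2 = {BGH}.
Closure of {BGH}: G → FH applies, adding F; BF → EG applies, adding E; FH → DE applies, adding D. So (BGH)⁺ = {BDEFGH}.
This closure contains every attribute of R1, so R1 ∩ R2 → R1. The join is lossless.

Yes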